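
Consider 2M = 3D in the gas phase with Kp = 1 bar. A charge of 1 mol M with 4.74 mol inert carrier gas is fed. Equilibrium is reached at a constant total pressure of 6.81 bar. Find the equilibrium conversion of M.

Let X = conversion of M (basis 1 mol M); extent of reaction ξ = 0.5X.
Species balance: n_M = 1 − X; n_D = 1.5X; n_I = 4.74 (inert).
Total moles n_T = 5.74 + 0.5X.
y_i = n_i/n_T, p_i = y_i·P. Kp = p_D^3 / (p_M^2).
This yields a degree-3 equation in X; solving on (0,1), X = 0.436.

X = 0.436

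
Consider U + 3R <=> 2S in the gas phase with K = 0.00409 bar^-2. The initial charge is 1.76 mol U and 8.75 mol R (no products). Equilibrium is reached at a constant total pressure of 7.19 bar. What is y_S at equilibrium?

y_S = 0.110

Basis: 1.76 mol U initially; let X = conversion of U. Extent ξ = 1.76X.
Moles: n_U = 1.76 − 1.76X; n_R = 8.75 − 5.28X; n_S = 3.52X.
Total moles n_T = 10.5 − 3.52X.
With p_i = (n_i/n_T)P, K = p_S^2 / (p_U p_R^3).
Setting this equal to 0.00409 bar^-2 and taking the physical root (0 < X < 1) gives X = 0.296.
Then n_S = 1.04, n_T = 9.47, so y_S = 0.110.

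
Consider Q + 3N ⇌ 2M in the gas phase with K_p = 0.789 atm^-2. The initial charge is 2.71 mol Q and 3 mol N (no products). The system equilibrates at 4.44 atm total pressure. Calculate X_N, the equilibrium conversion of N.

Let X = conversion of N (basis 3 mol N); extent of reaction ξ = X.
Moles: n_Q = 2.71 − X; n_N = 3 − 3X; n_M = 2X.
Summing: n_T = 5.71 − 2X.
Mole fractions y_i = n_i/n_T; K_p = p_M^2 / (p_Q p_N^3) with p_i = y_i·P.
Setting this equal to 0.789 atm^-2 and taking the physical root (0 < X < 1) gives X = 0.661.

X = 0.661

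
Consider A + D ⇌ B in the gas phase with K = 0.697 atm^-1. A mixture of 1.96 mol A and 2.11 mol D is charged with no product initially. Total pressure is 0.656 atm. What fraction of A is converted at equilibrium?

Basis: 1.96 mol A initially; let X = conversion of A. Extent ξ = 1.96X.
Mole table: n_A = 1.96 − 1.96X; n_D = 2.11 − 1.96X; n_B = 1.96X.
Summing: n_T = 4.07 − 1.96X.
With p_i = (n_i/n_T)P, K = p_B / (p_A p_D).
Substituting and setting equal to 0.697 atm^-1 gives a polynomial in X; the root in (0,1) is X = 0.178.

X = 0.178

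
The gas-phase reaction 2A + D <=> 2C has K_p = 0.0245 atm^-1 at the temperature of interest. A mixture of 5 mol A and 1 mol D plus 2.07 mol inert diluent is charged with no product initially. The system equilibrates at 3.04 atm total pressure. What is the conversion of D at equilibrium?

X = 0.200

Let X = conversion of D (basis 1 mol D); extent of reaction ξ = X.
Species balance: n_A = 5 − 2X; n_D = 1 − X; n_C = 2X; n_I = 2.07 (inert).
n_T = Σnᵢ = 8.07 − X.
y_i = n_i/n_T, p_i = y_i·P. K_p = p_C^2 / (p_A^2 p_D).
Setting this equal to 0.0245 atm^-1 and taking the physical root (0 < X < 1) gives X = 0.200.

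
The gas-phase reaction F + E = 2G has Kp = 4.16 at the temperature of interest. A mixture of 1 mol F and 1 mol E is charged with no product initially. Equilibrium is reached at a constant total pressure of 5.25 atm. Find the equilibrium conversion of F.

X = 0.505

Take 1 mol F as basis and let X be its fractional conversion, so ξ = X.
Species balance: n_F = 1 − X; n_E = 1 − X; n_G = 2X.
Total moles n_T = 2 (Δν = 0, constant).
Mole fractions y_i = n_i/n_T; Kp = p_G^2 / (p_F p_E) with p_i = y_i·P.
This yields a degree-2 equation in X; solving on (0,1), X = 0.505.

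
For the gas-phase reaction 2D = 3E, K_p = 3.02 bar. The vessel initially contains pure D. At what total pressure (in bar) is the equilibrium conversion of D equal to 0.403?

P = 5.85 bar

Take 1 mol D as basis and let X be its fractional conversion, so ξ = 0.5X.
Species balance: n_D = 1 − X; n_E = 1.5X.
Summing: n_T = 1 + 0.5X.
K_p = p_E^3 / (p_D^2) with p_i = (n_i/n_T)·P.
At X = 0.403: the mole-fraction product g(X) = Π y_i^ν_i = 0.5158. Since K_p = g(X)·P^{1}, P = (K_p/g)^(1/1) = (3.02/0.5158)^(1/1) = 5.85 bar.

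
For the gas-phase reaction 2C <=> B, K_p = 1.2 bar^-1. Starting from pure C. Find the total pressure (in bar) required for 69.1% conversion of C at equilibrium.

P = 1.97 bar

Let X = conversion of C (basis 1 mol C); extent of reaction ξ = 0.5X.
At extent ξ: n_C = 1 − X; n_B = 0.5X.
n_T = Σnᵢ = 1 − 0.5X.
K_p = p_B / (p_C^2) with p_i = (n_i/n_T)·P.
At X = 0.691: the mole-fraction product g(X) = Π y_i^ν_i = 2.368. Since K_p = g(X)·P^{-1}, P = (g/K_p)^(1/1) = (2.368/1.2)^(1/1) = 1.97 bar.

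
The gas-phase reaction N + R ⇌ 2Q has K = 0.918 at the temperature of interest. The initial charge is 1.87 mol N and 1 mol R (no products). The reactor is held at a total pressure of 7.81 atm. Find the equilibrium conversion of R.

X = 0.433

Basis: 1 mol R initially; let X = conversion of R. Extent ξ = X.
Mole table: n_N = 1.87 − X; n_R = 1 − X; n_Q = 2X.
Since Δν = 0, n_T = 2.87 throughout.
Mole fractions y_i = n_i/n_T; K = p_Q^2 / (p_N p_R) with p_i = y_i·P.
Setting this equal to 0.918 and taking the physical root (0 < X < 1) gives X = 0.433.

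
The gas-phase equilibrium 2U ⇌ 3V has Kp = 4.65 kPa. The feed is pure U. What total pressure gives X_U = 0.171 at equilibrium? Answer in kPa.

P = 206 kPa

Take 1 mol U as basis and let X be its fractional conversion, so ξ = 0.5X.
At extent ξ: n_U = 1 − X; n_V = 1.5X.
Summing: n_T = 1 + 0.5X.
Kp = p_V^3 / (p_U^2) with p_i = (n_i/n_T)·P.
At X = 0.171: the mole-fraction product g(X) = Π y_i^ν_i = 0.02262. Since Kp = g(X)·P^{1}, P = (Kp/g)^(1/1) = (4.65/0.02262)^(1/1) = 206 kPa.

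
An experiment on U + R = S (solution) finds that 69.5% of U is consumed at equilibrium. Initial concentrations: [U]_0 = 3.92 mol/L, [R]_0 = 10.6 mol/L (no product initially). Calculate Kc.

Kc = 0.289 L/mol

Let X = conversion of U.
Concentrations: [U] = 3.92 − 3.92X; [R] = 10.6 − 3.92X; [S] = 3.92X.
At X = 0.695: [U] = 1.2, [R] = 7.88, [S] = 2.72.
Kc = [S] / ([U] [R]) = 0.289 L/mol.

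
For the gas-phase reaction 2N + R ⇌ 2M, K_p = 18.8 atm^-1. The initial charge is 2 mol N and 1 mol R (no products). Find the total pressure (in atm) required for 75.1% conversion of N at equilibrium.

P = 4.37 atm

Basis: 2 mol N initially; let X = conversion of N. Extent ξ = X.
Species balance: n_N = 2 − 2X; n_R = 1 − X; n_M = 2X.
Total moles n_T = 3 − X.
K_p = p_M^2 / (p_N^2 p_R) with p_i = (n_i/n_T)·P.
At X = 0.751: the mole-fraction product g(X) = Π y_i^ν_i = 82.16. Since K_p = g(X)·P^{-1}, P = (g/K_p)^(1/1) = (82.16/18.8)^(1/1) = 4.37 atm.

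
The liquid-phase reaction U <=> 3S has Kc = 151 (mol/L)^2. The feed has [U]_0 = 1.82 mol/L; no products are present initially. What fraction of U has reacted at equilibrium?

X = 0.750

Let X = conversion of U; extent ξ = 1.82·X mol/L.
Concentrations: [U] = 1.82 − 1.82X; [S] = 5.46X.
Kc = [S]^3 / ([U]).
Solving Kc = 151 for X ∈ (0,1): X = 0.750.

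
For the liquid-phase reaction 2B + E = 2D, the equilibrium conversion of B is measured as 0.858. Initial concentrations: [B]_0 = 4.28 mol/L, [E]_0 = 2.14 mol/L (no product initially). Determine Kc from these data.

Let X = conversion of B.
Concentrations: [B] = 4.28 − 4.28X; [E] = 2.14 − 2.14X; [D] = 4.28X.
At X = 0.858: [B] = 0.608, [E] = 0.304, [D] = 3.67.
Kc = [D]^2 / ([B]^2 [E]) = 120 L/mol.

Kc = 120 L/mol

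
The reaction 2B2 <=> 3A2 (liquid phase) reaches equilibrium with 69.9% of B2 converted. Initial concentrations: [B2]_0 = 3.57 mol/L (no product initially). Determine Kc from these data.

Kc = 45.4 mol/L

Let X = conversion of B2.
Concentrations: [B2] = 3.57 − 3.57X; [A2] = 5.35X.
At X = 0.699: [B2] = 1.07, [A2] = 3.74.
Kc = [A2]^3 / ([B2]^2) = 45.4 mol/L.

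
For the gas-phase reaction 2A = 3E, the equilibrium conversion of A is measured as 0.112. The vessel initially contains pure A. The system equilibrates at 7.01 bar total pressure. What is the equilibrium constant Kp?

Basis: 1 mol A initially; let X = conversion of A. Extent ξ = 0.5X.
Moles: n_A = 1 − X; n_E = 1.5X.
n_T = Σnᵢ = 1 + 0.5X.
At X = 0.112: n_A = 0.888, n_E = 0.168, n_T = 1.06.
p_i = (n_i/n_T)·P. Kp = p_E^3 / (p_A^2) = 0.0399 bar.

Kp = 0.0399 bar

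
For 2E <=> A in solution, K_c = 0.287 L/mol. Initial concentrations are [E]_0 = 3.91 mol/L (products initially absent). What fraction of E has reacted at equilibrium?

X = 0.519

Let X = conversion of E; extent ξ = 3.91X/2 mol/L.
Concentrations: [E] = 3.91 − 3.91X; [A] = 1.96X.
K_c = [A] / ([E]^2).
Setting equal to 0.287 and solving for X on (0,1) gives X = 0.519.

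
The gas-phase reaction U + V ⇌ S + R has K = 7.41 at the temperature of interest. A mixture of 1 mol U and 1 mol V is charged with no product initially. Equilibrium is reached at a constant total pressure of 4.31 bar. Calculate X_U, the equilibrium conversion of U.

X = 0.731

Take 1 mol U as basis and let X be its fractional conversion, so ξ = X.
Mole table: n_U = 1 − X; n_V = 1 − X; n_S = X; n_R = X.
Total moles n_T = 2 (Δν = 0, constant).
With p_i = (n_i/n_T)P, K = p_S p_R / (p_U p_V).
Substituting and setting equal to 7.41 gives a polynomial in X; the root in (0,1) is X = 0.731.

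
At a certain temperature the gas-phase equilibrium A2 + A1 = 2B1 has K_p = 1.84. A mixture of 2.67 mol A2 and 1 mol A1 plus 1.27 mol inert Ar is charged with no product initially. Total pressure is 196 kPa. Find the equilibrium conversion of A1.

X = 0.609

Take 1 mol A1 as basis and let X be its fractional conversion, so ξ = X.
At extent ξ: n_A2 = 2.67 − X; n_A1 = 1 − X; n_B1 = 2X; n_I = 1.27 (inert).
Since Δν = 0, n_T = 4.94 throughout.
With p_i = (n_i/n_T)P, K_p = p_B1^2 / (p_A2 p_A1).
Setting this equal to 1.84 and taking the physical root (0 < X < 1) gives X = 0.609.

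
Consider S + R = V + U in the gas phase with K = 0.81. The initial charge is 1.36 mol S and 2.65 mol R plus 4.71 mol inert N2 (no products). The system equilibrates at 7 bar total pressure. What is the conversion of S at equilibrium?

X = 0.629

Take 1.36 mol S as basis and let X be its fractional conversion, so ξ = 1.36X.
Moles: n_S = 1.36 − 1.36X; n_R = 2.65 − 1.36X; n_V = 1.36X; n_U = 1.36X; n_I = 4.71 (inert).
Since Δν = 0, n_T = 8.72 throughout.
y_i = n_i/n_T, p_i = y_i·P. K = p_V p_U / (p_S p_R).
Equating to 0.81 and solving on 0 < X < 1: X = 0.629.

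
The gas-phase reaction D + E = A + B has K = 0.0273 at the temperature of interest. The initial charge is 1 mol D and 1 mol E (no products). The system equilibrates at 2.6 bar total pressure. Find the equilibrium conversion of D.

Take 1 mol D as basis and let X be its fractional conversion, so ξ = X.
At extent ξ: n_D = 1 − X; n_E = 1 − X; n_A = X; n_B = X.
Total moles n_T = 2 (Δν = 0, constant).
With p_i = (n_i/n_T)P, K = p_A p_B / (p_D p_E).
This yields a degree-2 equation in X; solving on (0,1), X = 0.142.

X = 0.142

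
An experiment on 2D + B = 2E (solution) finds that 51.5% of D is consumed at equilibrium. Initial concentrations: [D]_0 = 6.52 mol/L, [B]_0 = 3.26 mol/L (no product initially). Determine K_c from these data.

Let X = conversion of D.
Concentrations: [D] = 6.52 − 6.52X; [B] = 3.26 − 3.26X; [E] = 6.52X.
At X = 0.515: [D] = 3.16, [B] = 1.58, [E] = 3.36.
K_c = [E]^2 / ([D]^2 [B]) = 0.713 L/mol.

K_c = 0.713 L/mol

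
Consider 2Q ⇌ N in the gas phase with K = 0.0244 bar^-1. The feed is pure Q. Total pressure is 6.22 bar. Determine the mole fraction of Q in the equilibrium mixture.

y_Q = 0.882

Basis: 1 mol Q initially; let X = conversion of Q. Extent ξ = 0.5X.
Species balance: n_Q = 1 − X; n_N = 0.5X.
Total moles n_T = 1 − 0.5X.
Mole fractions y_i = n_i/n_T; K = p_N / (p_Q^2) with p_i = y_i·P.
Setting this equal to 0.0244 bar^-1 and taking the physical root (0 < X < 1) gives X = 0.211.
Then n_Q = 0.789, n_T = 0.894, so y_Q = 0.882.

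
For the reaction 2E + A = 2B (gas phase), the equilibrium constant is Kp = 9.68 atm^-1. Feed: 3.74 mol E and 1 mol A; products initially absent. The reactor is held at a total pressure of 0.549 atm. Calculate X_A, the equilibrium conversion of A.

X = 0.713

Take 1 mol A as basis and let X be its fractional conversion, so ξ = X.
Mole table: n_E = 3.74 − 2X; n_A = 1 − X; n_B = 2X.
Summing: n_T = 4.74 − X.
With p_i = (n_i/n_T)P, Kp = p_B^2 / (p_E^2 p_A).
Equating to 9.68 atm^-1 and solving on 0 < X < 1: X = 0.713.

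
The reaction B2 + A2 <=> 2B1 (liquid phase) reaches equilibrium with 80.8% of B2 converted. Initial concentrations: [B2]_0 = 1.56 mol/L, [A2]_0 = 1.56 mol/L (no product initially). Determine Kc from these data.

Let X = conversion of B2.
Concentrations: [B2] = 1.56 − 1.56X; [A2] = 1.56 − 1.56X; [B1] = 3.12X.
At X = 0.808: [B2] = 0.3, [A2] = 0.3, [B1] = 2.52.
Kc = [B1]^2 / ([B2] [A2]) = 70.8.

Kc = 70.8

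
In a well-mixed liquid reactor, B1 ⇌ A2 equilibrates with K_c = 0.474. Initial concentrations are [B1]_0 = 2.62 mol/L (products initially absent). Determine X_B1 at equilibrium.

Let X = conversion of B1; extent ξ = 2.62·X mol/L.
Concentrations: [B1] = 2.62 − 2.62X; [A2] = 2.62X.
K_c = [A2] / ([B1]).
Equating to 0.474: the physical root is X = 0.322.

X = 0.322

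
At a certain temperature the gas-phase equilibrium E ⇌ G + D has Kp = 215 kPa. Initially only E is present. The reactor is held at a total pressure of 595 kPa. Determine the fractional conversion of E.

X = 0.515

Take 1 mol E as basis and let X be its fractional conversion, so ξ = X.
Moles: n_E = 1 − X; n_G = X; n_D = X.
n_T = Σnᵢ = 1 + X.
y_i = n_i/n_T, p_i = y_i·P. Kp = p_G p_D / (p_E).
Substituting and setting equal to 215 kPa gives a polynomial in X; the root in (0,1) is X = 0.515.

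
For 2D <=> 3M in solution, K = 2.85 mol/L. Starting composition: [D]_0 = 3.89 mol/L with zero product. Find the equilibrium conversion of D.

Let X = conversion of D; extent ξ = 3.89X/2 mol/L.
Concentrations: [D] = 3.89 − 3.89X; [M] = 5.83X.
K = [M]^3 / ([D]^2).
Equating to 2.85 mol/L: the physical root is X = 0.419.

X = 0.419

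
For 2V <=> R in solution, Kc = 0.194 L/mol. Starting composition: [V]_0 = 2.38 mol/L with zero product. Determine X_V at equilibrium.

Let X = conversion of V; extent ξ = 2.38X/2 mol/L.
Concentrations: [V] = 2.38 − 2.38X; [R] = 1.19X.
Kc = [R] / ([V]^2).
Solving Kc = 0.194 for X ∈ (0,1): X = 0.368.

X = 0.368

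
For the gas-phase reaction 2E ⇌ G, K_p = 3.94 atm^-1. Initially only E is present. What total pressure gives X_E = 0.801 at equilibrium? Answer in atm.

P = 1.54 atm

Basis: 1 mol E initially; let X = conversion of E. Extent ξ = 0.5X.
Mole table: n_E = 1 − X; n_G = 0.5X.
Summing: n_T = 1 − 0.5X.
K_p = p_G / (p_E^2) with p_i = (n_i/n_T)·P.
At X = 0.801: the mole-fraction product g(X) = Π y_i^ν_i = 6.063. Since K_p = g(X)·P^{-1}, P = (g/K_p)^(1/1) = (6.063/3.94)^(1/1) = 1.54 atm.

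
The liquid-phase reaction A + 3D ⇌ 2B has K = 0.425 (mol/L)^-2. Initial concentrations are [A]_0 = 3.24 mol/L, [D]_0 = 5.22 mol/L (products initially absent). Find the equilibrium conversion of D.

Let X = conversion of D; extent ξ = 5.22X/3 mol/L.
Concentrations: [A] = 3.24 − 1.74X; [D] = 5.22 − 5.22X; [B] = 3.48X.
K = [B]^2 / ([A] [D]^3).
Equating to 0.425 (mol/L)^-2: the physical root is X = 0.655.

X = 0.655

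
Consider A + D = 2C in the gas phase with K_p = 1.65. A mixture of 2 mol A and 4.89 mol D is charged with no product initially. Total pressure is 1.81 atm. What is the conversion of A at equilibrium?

X = 0.574

Let X = conversion of A (basis 2 mol A); extent of reaction ξ = 2X.
Species balance: n_A = 2 − 2X; n_D = 4.89 − 2X; n_C = 4X.
Total moles n_T = 6.89 (Δν = 0, constant).
y_i = n_i/n_T, p_i = y_i·P. K_p = p_C^2 / (p_A p_D).
Substituting and setting equal to 1.65 gives a polynomial in X; the root in (0,1) is X = 0.574.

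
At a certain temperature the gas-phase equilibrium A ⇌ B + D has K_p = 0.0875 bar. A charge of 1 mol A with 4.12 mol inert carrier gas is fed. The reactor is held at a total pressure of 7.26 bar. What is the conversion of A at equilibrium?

X = 0.224

Basis: 1 mol A initially; let X = conversion of A. Extent ξ = X.
At extent ξ: n_A = 1 − X; n_B = X; n_D = X; n_I = 4.12 (inert).
Total moles n_T = 5.12 + X.
Mole fractions y_i = n_i/n_T; K_p = p_B p_D / (p_A) with p_i = y_i·P.
Substituting and setting equal to 0.0875 bar gives a polynomial in X; the root in (0,1) is X = 0.224.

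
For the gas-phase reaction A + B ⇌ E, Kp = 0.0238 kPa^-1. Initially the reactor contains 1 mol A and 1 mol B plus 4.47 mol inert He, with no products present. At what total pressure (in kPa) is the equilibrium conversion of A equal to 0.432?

Let X = conversion of A (basis 1 mol A); extent of reaction ξ = X.
Moles: n_A = 1 − X; n_B = 1 − X; n_E = X; n_I = 4.47 (inert).
Total moles n_T = 6.47 − X.
Kp = p_E / (p_A p_B) with p_i = (n_i/n_T)·P.
At X = 0.432: the mole-fraction product g(X) = Π y_i^ν_i = 8.085. Since Kp = g(X)·P^{-1}, P = (g/Kp)^(1/1) = (8.085/0.0238)^(1/1) = 340 kPa.

P = 340 kPa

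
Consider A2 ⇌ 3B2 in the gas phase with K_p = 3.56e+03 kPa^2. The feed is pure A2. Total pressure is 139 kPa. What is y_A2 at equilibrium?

y_A2 = 0.537

Let X = conversion of A2 (basis 1 mol A2); extent of reaction ξ = X.
Mole table: n_A2 = 1 − X; n_B2 = 3X.
Total moles n_T = 1 + 2X.
y_i = n_i/n_T, p_i = y_i·P. K_p = p_B2^3 / (p_A2).
Equating to 3.56e+03 kPa^2 and solving on 0 < X < 1: X = 0.223.
Then n_A2 = 0.777, n_T = 1.45, so y_A2 = 0.537.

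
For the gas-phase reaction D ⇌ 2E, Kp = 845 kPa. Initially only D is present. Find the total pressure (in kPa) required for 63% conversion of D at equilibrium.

P = 321 kPa

Let X = conversion of D (basis 1 mol D); extent of reaction ξ = X.
At extent ξ: n_D = 1 − X; n_E = 2X.
Summing: n_T = 1 + X.
Kp = p_E^2 / (p_D) with p_i = (n_i/n_T)·P.
At X = 0.63: the mole-fraction product g(X) = Π y_i^ν_i = 2.632. Since Kp = g(X)·P^{1}, P = (Kp/g)^(1/1) = (845/2.632)^(1/1) = 321 kPa.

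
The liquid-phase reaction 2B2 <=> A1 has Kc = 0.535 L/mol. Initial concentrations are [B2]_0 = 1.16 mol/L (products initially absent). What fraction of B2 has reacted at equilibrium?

Let X = conversion of B2; extent ξ = 1.16X/2 mol/L.
Concentrations: [B2] = 1.16 − 1.16X; [A1] = 0.58X.
Kc = [A1] / ([B2]^2).
Equating to 0.535 L/mol: the physical root is X = 0.419.

X = 0.419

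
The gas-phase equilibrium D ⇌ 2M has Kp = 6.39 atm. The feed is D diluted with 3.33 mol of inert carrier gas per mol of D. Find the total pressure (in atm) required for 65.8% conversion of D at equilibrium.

Basis: 1 mol D initially; let X = conversion of D. Extent ξ = X.
Mole table: n_D = 1 − X; n_M = 2X; n_I = 3.33 (inert).
n_T = Σnᵢ = 4.33 + X.
Kp = p_M^2 / (p_D) with p_i = (n_i/n_T)·P.
At X = 0.658: the mole-fraction product g(X) = Π y_i^ν_i = 1.015. Since Kp = g(X)·P^{1}, P = (Kp/g)^(1/1) = (6.39/1.015)^(1/1) = 6.29 atm.

P = 6.29 atm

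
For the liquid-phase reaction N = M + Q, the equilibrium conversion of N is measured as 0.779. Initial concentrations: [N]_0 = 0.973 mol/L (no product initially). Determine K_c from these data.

K_c = 2.67 mol/L

Let X = conversion of N.
Concentrations: [N] = 0.973 − 0.973X; [M] = 0.973X; [Q] = 0.973X.
At X = 0.779: [N] = 0.215, [M] = 0.758, [Q] = 0.758.
K_c = [M] [Q] / ([N]) = 2.67 mol/L.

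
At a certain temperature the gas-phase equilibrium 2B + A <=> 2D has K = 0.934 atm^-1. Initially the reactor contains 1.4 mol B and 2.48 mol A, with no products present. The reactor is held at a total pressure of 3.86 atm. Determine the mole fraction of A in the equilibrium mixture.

Let X = conversion of B (basis 1.4 mol B); extent of reaction ξ = 0.7X.
At extent ξ: n_B = 1.4 − 1.4X; n_A = 2.48 − 0.7X; n_D = 1.4X.
n_T = Σnᵢ = 3.88 − 0.7X.
y_i = n_i/n_T, p_i = y_i·P. K = p_D^2 / (p_B^2 p_A).
Setting this equal to 0.934 atm^-1 and taking the physical root (0 < X < 1) gives X = 0.594.
Then n_A = 2.06, n_T = 3.46, so y_A = 0.596.

y_A = 0.596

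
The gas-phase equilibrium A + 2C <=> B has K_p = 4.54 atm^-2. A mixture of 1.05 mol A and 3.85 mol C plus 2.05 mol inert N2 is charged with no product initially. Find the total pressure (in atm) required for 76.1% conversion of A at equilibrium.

Basis: 1.05 mol A initially; let X = conversion of A. Extent ξ = 1.05X.
At extent ξ: n_A = 1.05 − 1.05X; n_C = 3.85 − 2.1X; n_B = 1.05X; n_I = 2.05 (inert).
Total moles n_T = 6.95 − 2.1X.
K_p = p_B / (p_A p_C^2) with p_i = (n_i/n_T)·P.
At X = 0.761: the mole-fraction product g(X) = Π y_i^ν_i = 17.98. Since K_p = g(X)·P^{-2}, P = (g/K_p)^(1/2) = (17.98/4.54)^(1/2) = 1.99 atm.

P = 1.99 atm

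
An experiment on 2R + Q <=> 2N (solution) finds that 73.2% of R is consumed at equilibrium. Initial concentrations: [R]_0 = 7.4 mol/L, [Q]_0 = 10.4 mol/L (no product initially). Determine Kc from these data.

Let X = conversion of R.
Concentrations: [R] = 7.4 − 7.4X; [Q] = 10.4 − 3.7X; [N] = 7.4X.
At X = 0.732: [R] = 1.98, [Q] = 7.69, [N] = 5.42.
Kc = [N]^2 / ([R]^2 [Q]) = 0.97 L/mol.

Kc = 0.97 L/mol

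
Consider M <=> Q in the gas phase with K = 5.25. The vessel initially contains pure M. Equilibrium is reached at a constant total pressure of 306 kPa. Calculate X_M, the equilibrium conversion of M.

Let X = conversion of M (basis 1 mol M); extent of reaction ξ = X.
Mole table: n_M = 1 − X; n_Q = X.
Total moles n_T = 1 (Δν = 0, constant).
Mole fractions y_i = n_i/n_T; K = p_Q / (p_M) with p_i = y_i·P.
This yields a degree-1 equation in X; solving on (0,1), X = 0.840.

X = 0.840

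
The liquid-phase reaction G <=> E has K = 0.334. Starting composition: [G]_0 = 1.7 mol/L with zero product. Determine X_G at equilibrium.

X = 0.250

Let X = conversion of G; extent ξ = 1.7·X mol/L.
Concentrations: [G] = 1.7 − 1.7X; [E] = 1.7X.
K = [E] / ([G]).
This equals 0.334 at X = 0.250 (the root in 0 < X < 1).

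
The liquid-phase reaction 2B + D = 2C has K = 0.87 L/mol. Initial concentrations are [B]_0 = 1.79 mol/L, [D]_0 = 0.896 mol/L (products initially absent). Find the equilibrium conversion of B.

Let X = conversion of B; extent ξ = 1.79X/2 mol/L.
Concentrations: [B] = 1.79 − 1.79X; [D] = 0.896 − 0.895X; [C] = 1.79X.
K = [C]^2 / ([B]^2 [D]).
Setting equal to 0.87 and solving for X on (0,1) gives X = 0.405.

X = 0.405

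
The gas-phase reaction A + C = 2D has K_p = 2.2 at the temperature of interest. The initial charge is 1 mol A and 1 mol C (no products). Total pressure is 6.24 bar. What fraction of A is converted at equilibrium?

Let X = conversion of A (basis 1 mol A); extent of reaction ξ = X.
Species balance: n_A = 1 − X; n_C = 1 − X; n_D = 2X.
Total moles n_T = 2 (Δν = 0, constant).
With p_i = (n_i/n_T)P, K_p = p_D^2 / (p_A p_C).
Substituting and setting equal to 2.2 gives a polynomial in X; the root in (0,1) is X = 0.426.

X = 0.426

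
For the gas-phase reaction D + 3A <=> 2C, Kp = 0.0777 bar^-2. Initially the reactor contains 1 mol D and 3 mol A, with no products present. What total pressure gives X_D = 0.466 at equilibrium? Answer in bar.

P = 6.92 bar

Let X = conversion of D (basis 1 mol D); extent of reaction ξ = X.
Mole table: n_D = 1 − X; n_A = 3 − 3X; n_C = 2X.
Total moles n_T = 4 − 2X.
Kp = p_C^2 / (p_D p_A^3) with p_i = (n_i/n_T)·P.
At X = 0.466: the mole-fraction product g(X) = Π y_i^ν_i = 3.724. Since Kp = g(X)·P^{-2}, P = (g/Kp)^(1/2) = (3.724/0.0777)^(1/2) = 6.92 bar.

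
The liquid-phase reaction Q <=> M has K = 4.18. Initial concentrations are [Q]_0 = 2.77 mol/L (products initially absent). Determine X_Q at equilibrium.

Let X = conversion of Q; extent ξ = 2.77·X mol/L.
Concentrations: [Q] = 2.77 − 2.77X; [M] = 2.77X.
K = [M] / ([Q]).
Solving K = 4.18 for X ∈ (0,1): X = 0.807.

X = 0.807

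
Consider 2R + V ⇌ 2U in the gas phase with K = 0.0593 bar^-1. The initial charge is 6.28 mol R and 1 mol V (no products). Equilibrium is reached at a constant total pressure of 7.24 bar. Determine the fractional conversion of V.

Basis: 1 mol V initially; let X = conversion of V. Extent ξ = X.
At extent ξ: n_R = 6.28 − 2X; n_V = 1 − X; n_U = 2X.
Total moles n_T = 7.28 − X.
With p_i = (n_i/n_T)P, K = p_U^2 / (p_R^2 p_V).
Setting this equal to 0.0593 bar^-1 and taking the physical root (0 < X < 1) gives X = 0.481.

X = 0.481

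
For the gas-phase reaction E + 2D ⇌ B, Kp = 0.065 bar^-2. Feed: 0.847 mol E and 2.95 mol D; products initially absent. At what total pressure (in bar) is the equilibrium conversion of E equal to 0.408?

P = 4.48 bar

Take 0.847 mol E as basis and let X be its fractional conversion, so ξ = 0.847X.
Species balance: n_E = 0.847 − 0.847X; n_D = 2.95 − 1.69X; n_B = 0.847X.
Summing: n_T = 3.8 − 1.69X.
Kp = p_B / (p_E p_D^2) with p_i = (n_i/n_T)·P.
At X = 0.408: the mole-fraction product g(X) = Π y_i^ν_i = 1.303. Since Kp = g(X)·P^{-2}, P = (g/Kp)^(1/2) = (1.303/0.065)^(1/2) = 4.48 bar.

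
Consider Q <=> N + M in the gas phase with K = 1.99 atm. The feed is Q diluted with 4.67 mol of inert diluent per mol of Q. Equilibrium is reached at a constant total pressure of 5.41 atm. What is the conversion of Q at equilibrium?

X = 0.757

Basis: 1 mol Q initially; let X = conversion of Q. Extent ξ = X.
Moles: n_Q = 1 − X; n_N = X; n_M = X; n_I = 4.67 (inert).
n_T = Σnᵢ = 5.67 + X.
Mole fractions y_i = n_i/n_T; K = p_N p_M / (p_Q) with p_i = y_i·P.
Substituting and setting equal to 1.99 atm gives a polynomial in X; the root in (0,1) is X = 0.757.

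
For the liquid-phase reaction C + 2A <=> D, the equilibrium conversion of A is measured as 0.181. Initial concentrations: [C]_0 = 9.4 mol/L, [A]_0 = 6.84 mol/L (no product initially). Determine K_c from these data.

K_c = 0.00225 (mol/L)^-2

Let X = conversion of A.
Concentrations: [C] = 9.4 − 3.42X; [A] = 6.84 − 6.84X; [D] = 3.42X.
At X = 0.181: [C] = 8.78, [A] = 5.6, [D] = 0.619.
K_c = [D] / ([C] [A]^2) = 0.00225 (mol/L)^-2.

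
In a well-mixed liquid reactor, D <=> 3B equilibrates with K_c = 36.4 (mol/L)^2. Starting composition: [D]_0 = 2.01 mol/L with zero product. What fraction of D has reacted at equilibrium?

X = 0.537

Let X = conversion of D; extent ξ = 2.01·X mol/L.
Concentrations: [D] = 2.01 − 2.01X; [B] = 6.03X.
K_c = [B]^3 / ([D]).
Equating to 36.4 (mol/L)^2: the physical root is X = 0.537.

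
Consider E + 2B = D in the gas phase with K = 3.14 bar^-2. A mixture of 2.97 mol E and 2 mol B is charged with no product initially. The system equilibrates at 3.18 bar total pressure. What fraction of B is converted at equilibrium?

X = 0.818

Basis: 2 mol B initially; let X = conversion of B. Extent ξ = X.
Species balance: n_E = 2.97 − X; n_B = 2 − 2X; n_D = X.
n_T = Σnᵢ = 4.97 − 2X.
With p_i = (n_i/n_T)P, K = p_D / (p_E p_B^2).
Setting this equal to 3.14 bar^-2 and taking the physical root (0 < X < 1) gives X = 0.818.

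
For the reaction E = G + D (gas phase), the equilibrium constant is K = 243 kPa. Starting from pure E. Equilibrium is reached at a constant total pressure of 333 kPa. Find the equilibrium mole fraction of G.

Take 1 mol E as basis and let X be its fractional conversion, so ξ = X.
Mole table: n_E = 1 − X; n_G = X; n_D = X.
n_T = Σnᵢ = 1 + X.
Mole fractions y_i = n_i/n_T; K = p_G p_D / (p_E) with p_i = y_i·P.
Setting this equal to 243 kPa and taking the physical root (0 < X < 1) gives X = 0.650.
Then n_G = 0.65, n_T = 1.65, so y_G = 0.394.

y_G = 0.394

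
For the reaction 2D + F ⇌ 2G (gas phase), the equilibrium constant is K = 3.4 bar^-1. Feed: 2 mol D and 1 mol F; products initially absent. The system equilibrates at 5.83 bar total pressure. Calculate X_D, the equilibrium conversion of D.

Take 2 mol D as basis and let X be its fractional conversion, so ξ = X.
Species balance: n_D = 2 − 2X; n_F = 1 − X; n_G = 2X.
n_T = Σnᵢ = 3 − X.
y_i = n_i/n_T, p_i = y_i·P. K = p_G^2 / (p_D^2 p_F).
Setting this equal to 3.4 bar^-1 and taking the physical root (0 < X < 1) gives X = 0.636.

X = 0.636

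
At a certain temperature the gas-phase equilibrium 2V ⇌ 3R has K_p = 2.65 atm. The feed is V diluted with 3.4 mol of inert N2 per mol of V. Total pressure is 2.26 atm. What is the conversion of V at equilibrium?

X = 0.619

Let X = conversion of V (basis 1 mol V); extent of reaction ξ = 0.5X.
At extent ξ: n_V = 1 − X; n_R = 1.5X; n_I = 3.4 (inert).
n_T = Σnᵢ = 4.4 + 0.5X.
Mole fractions y_i = n_i/n_T; K_p = p_R^3 / (p_V^2) with p_i = y_i·P.
Equating to 2.65 atm and solving on 0 < X < 1: X = 0.619.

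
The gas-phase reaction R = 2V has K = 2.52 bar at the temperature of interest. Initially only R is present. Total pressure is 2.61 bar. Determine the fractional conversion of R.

Let X = conversion of R (basis 1 mol R); extent of reaction ξ = X.
Mole table: n_R = 1 − X; n_V = 2X.
Summing: n_T = 1 + X.
With p_i = (n_i/n_T)P, K = p_V^2 / (p_R).
Setting this equal to 2.52 bar and taking the physical root (0 < X < 1) gives X = 0.441.

X = 0.441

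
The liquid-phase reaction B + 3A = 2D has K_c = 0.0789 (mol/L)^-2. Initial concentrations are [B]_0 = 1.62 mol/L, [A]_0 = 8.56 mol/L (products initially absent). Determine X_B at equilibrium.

Let X = conversion of B; extent ξ = 1.62·X mol/L.
Concentrations: [B] = 1.62 − 1.62X; [A] = 8.56 − 4.86X; [D] = 3.24X.
K_c = [D]^2 / ([B] [A]^3).
Setting equal to 0.0789 and solving for X on (0,1) gives X = 0.703.

X = 0.703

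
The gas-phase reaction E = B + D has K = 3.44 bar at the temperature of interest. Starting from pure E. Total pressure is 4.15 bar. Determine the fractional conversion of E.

Let X = conversion of E (basis 1 mol E); extent of reaction ξ = X.
At extent ξ: n_E = 1 − X; n_B = X; n_D = X.
Summing: n_T = 1 + X.
Mole fractions y_i = n_i/n_T; K = p_B p_D / (p_E) with p_i = y_i·P.
Setting this equal to 3.44 bar and taking the physical root (0 < X < 1) gives X = 0.673.

X = 0.673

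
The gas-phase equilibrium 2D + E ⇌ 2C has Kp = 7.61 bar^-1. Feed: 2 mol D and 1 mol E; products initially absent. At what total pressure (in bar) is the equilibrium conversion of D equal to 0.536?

P = 0.931 bar

Basis: 2 mol D initially; let X = conversion of D. Extent ξ = X.
Mole table: n_D = 2 − 2X; n_E = 1 − X; n_C = 2X.
Summing: n_T = 3 − X.
Kp = p_C^2 / (p_D^2 p_E) with p_i = (n_i/n_T)·P.
At X = 0.536: the mole-fraction product g(X) = Π y_i^ν_i = 7.086. Since Kp = g(X)·P^{-1}, P = (g/Kp)^(1/1) = (7.086/7.61)^(1/1) = 0.931 bar.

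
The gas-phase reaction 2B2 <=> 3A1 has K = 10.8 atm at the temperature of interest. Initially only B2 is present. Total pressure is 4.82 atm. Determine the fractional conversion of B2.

X = 0.553

Basis: 1 mol B2 initially; let X = conversion of B2. Extent ξ = 0.5X.
Mole table: n_B2 = 1 − X; n_A1 = 1.5X.
n_T = Σnᵢ = 1 + 0.5X.
Mole fractions y_i = n_i/n_T; K = p_A1^3 / (p_B2^2) with p_i = y_i·P.
This yields a degree-3 equation in X; solving on (0,1), X = 0.553.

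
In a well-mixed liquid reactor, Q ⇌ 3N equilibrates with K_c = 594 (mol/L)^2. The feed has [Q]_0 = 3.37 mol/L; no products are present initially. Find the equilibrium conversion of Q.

Let X = conversion of Q; extent ξ = 3.37·X mol/L.
Concentrations: [Q] = 3.37 − 3.37X; [N] = 10.1X.
K_c = [N]^3 / ([Q]).
Equating to 594 (mol/L)^2: the physical root is X = 0.767.

X = 0.767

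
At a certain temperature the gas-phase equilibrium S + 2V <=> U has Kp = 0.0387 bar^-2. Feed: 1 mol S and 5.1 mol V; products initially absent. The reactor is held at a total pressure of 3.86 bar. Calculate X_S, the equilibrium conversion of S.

X = 0.279

Take 1 mol S as basis and let X be its fractional conversion, so ξ = X.
Mole table: n_S = 1 − X; n_V = 5.1 − 2X; n_U = X.
Total moles n_T = 6.1 − 2X.
y_i = n_i/n_T, p_i = y_i·P. Kp = p_U / (p_S p_V^2).
This yields a degree-3 equation in X; solving on (0,1), X = 0.279.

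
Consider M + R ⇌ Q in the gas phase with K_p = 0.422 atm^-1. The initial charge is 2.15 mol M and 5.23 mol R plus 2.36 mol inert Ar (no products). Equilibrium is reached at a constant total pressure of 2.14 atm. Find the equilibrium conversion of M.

Take 2.15 mol M as basis and let X be its fractional conversion, so ξ = 2.15X.
At extent ξ: n_M = 2.15 − 2.15X; n_R = 5.23 − 2.15X; n_Q = 2.15X; n_I = 2.36 (inert).
Total moles n_T = 9.74 − 2.15X.
With p_i = (n_i/n_T)P, K_p = p_Q / (p_M p_R).
Substituting and setting equal to 0.422 atm^-1 gives a polynomial in X; the root in (0,1) is X = 0.312.

X = 0.312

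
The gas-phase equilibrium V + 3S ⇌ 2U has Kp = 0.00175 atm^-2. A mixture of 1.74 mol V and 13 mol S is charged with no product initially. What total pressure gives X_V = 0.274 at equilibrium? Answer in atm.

P = 7.1 atm

Let X = conversion of V (basis 1.74 mol V); extent of reaction ξ = 1.74X.
Mole table: n_V = 1.74 − 1.74X; n_S = 13 − 5.22X; n_U = 3.48X.
n_T = Σnᵢ = 14.7 − 3.48X.
Kp = p_U^2 / (p_V p_S^3) with p_i = (n_i/n_T)·P.
At X = 0.274: the mole-fraction product g(X) = Π y_i^ν_i = 0.08833. Since Kp = g(X)·P^{-2}, P = (g/Kp)^(1/2) = (0.08833/0.00175)^(1/2) = 7.1 atm.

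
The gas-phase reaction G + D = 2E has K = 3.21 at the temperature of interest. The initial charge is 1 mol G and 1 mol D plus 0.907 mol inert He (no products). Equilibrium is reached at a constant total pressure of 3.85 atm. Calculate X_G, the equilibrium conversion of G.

X = 0.473

Let X = conversion of G (basis 1 mol G); extent of reaction ξ = X.
At extent ξ: n_G = 1 − X; n_D = 1 − X; n_E = 2X; n_I = 0.907 (inert).
Total moles n_T = 2.91 (Δν = 0, constant).
Mole fractions y_i = n_i/n_T; K = p_E^2 / (p_G p_D) with p_i = y_i·P.
Setting this equal to 3.21 and taking the physical root (0 < X < 1) gives X = 0.473.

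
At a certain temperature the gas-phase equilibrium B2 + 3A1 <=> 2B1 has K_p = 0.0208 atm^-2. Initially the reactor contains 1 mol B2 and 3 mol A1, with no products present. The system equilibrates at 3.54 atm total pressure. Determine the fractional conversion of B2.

X = 0.225

Take 1 mol B2 as basis and let X be its fractional conversion, so ξ = X.
Species balance: n_B2 = 1 − X; n_A1 = 3 − 3X; n_B1 = 2X.
Summing: n_T = 4 − 2X.
y_i = n_i/n_T, p_i = y_i·P. K_p = p_B1^2 / (p_B2 p_A1^3).
Setting this equal to 0.0208 atm^-2 and taking the physical root (0 < X < 1) gives X = 0.225.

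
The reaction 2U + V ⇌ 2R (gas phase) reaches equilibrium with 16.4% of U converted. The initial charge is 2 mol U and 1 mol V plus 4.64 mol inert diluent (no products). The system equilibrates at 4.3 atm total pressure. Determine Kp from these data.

Kp = 0.08 atm^-1

Let X = conversion of U (basis 2 mol U); extent of reaction ξ = X.
Mole table: n_U = 2 − 2X; n_V = 1 − X; n_R = 2X; n_I = 4.64 (inert).
Total moles n_T = 7.64 − X.
At X = 0.164: n_U = 1.67, n_V = 0.836, n_R = 0.328, n_T = 7.48.
p_i = (n_i/n_T)·P. Kp = p_R^2 / (p_U^2 p_V) = 0.08 atm^-1.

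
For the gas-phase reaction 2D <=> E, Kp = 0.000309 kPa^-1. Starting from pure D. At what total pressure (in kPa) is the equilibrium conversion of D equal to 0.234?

Take 1 mol D as basis and let X be its fractional conversion, so ξ = 0.5X.
Mole table: n_D = 1 − X; n_E = 0.5X.
Total moles n_T = 1 − 0.5X.
Kp = p_E / (p_D^2) with p_i = (n_i/n_T)·P.
At X = 0.234: the mole-fraction product g(X) = Π y_i^ν_i = 0.1761. Since Kp = g(X)·P^{-1}, P = (g/Kp)^(1/1) = (0.1761/0.000309)^(1/1) = 570 kPa.

P = 570 kPa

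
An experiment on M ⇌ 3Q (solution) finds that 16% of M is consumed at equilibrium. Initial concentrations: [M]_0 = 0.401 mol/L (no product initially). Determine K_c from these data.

Let X = conversion of M.
Concentrations: [M] = 0.401 − 0.401X; [Q] = 1.2X.
At X = 0.16: [M] = 0.337, [Q] = 0.192.
K_c = [Q]^3 / ([M]) = 0.0212 (mol/L)^2.

K_c = 0.0212 (mol/L)^2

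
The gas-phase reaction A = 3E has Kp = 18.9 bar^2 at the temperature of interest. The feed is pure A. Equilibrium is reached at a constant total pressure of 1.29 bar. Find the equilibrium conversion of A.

X = 0.814

Take 1 mol A as basis and let X be its fractional conversion, so ξ = X.
At extent ξ: n_A = 1 − X; n_E = 3X.
Total moles n_T = 1 + 2X.
With p_i = (n_i/n_T)P, Kp = p_E^3 / (p_A).
Equating to 18.9 bar^2 and solving on 0 < X < 1: X = 0.814.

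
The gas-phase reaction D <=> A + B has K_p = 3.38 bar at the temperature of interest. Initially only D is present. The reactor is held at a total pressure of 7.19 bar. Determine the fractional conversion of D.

Take 1 mol D as basis and let X be its fractional conversion, so ξ = X.
At extent ξ: n_D = 1 − X; n_A = X; n_B = X.
Total moles n_T = 1 + X.
y_i = n_i/n_T, p_i = y_i·P. K_p = p_A p_B / (p_D).
This yields a degree-2 equation in X; solving on (0,1), X = 0.565.

X = 0.565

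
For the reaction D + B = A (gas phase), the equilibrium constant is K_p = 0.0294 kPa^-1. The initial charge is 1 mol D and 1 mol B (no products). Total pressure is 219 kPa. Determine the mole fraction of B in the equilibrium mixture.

Take 1 mol D as basis and let X be its fractional conversion, so ξ = X.
At extent ξ: n_D = 1 − X; n_B = 1 − X; n_A = X.
Total moles n_T = 2 − X.
With p_i = (n_i/n_T)P, K_p = p_A / (p_D p_B).
Equating to 0.0294 kPa^-1 and solving on 0 < X < 1: X = 0.633.
Then n_B = 0.367, n_T = 1.37, so y_B = 0.268.

y_B = 0.268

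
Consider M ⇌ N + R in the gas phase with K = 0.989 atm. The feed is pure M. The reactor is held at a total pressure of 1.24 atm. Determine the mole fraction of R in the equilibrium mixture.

y_R = 0.400

Let X = conversion of M (basis 1 mol M); extent of reaction ξ = X.
Species balance: n_M = 1 − X; n_N = X; n_R = X.
n_T = Σnᵢ = 1 + X.
y_i = n_i/n_T, p_i = y_i·P. K = p_N p_R / (p_M).
This yields a degree-2 equation in X; solving on (0,1), X = 0.666.
Then n_R = 0.666, n_T = 1.67, so y_R = 0.400.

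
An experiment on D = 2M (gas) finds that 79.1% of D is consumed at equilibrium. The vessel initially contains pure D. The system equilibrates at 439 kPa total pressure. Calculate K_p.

K_p = 2.94e+03 kPa

Let X = conversion of D (basis 1 mol D); extent of reaction ξ = X.
Mole table: n_D = 1 − X; n_M = 2X.
Total moles n_T = 1 + X.
At X = 0.791: n_D = 0.209, n_M = 1.58, n_T = 1.79.
p_i = (n_i/n_T)·P. K_p = p_M^2 / (p_D) = 2.94e+03 kPa.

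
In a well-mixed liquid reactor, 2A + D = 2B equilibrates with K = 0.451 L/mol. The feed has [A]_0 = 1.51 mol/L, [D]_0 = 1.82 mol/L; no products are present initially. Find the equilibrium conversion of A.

X = 0.450

Let X = conversion of A; extent ξ = 1.51X/2 mol/L.
Concentrations: [A] = 1.51 − 1.51X; [D] = 1.82 − 0.755X; [B] = 1.51X.
K = [B]^2 / ([A]^2 [D]).
Equating to 0.451 L/mol: the physical root is X = 0.450.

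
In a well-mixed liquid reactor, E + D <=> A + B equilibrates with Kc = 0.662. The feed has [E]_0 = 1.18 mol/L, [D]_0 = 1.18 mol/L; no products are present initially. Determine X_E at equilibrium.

Let X = conversion of E; extent ξ = 1.18·X mol/L.
Concentrations: [E] = 1.18 − 1.18X; [D] = 1.18 − 1.18X; [A] = 1.18X; [B] = 1.18X.
Kc = [A] [B] / ([E] [D]).
Equating to 0.662: the physical root is X = 0.449.

X = 0.449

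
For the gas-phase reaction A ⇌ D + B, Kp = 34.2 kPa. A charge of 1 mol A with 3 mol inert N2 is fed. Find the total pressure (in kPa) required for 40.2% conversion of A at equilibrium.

P = 557 kPa

Basis: 1 mol A initially; let X = conversion of A. Extent ξ = X.
At extent ξ: n_A = 1 − X; n_D = X; n_B = X; n_I = 3 (inert).
n_T = Σnᵢ = 4 + X.
Kp = p_D p_B / (p_A) with p_i = (n_i/n_T)·P.
At X = 0.402: the mole-fraction product g(X) = Π y_i^ν_i = 0.06139. Since Kp = g(X)·P^{1}, P = (Kp/g)^(1/1) = (34.2/0.06139)^(1/1) = 557 kPa.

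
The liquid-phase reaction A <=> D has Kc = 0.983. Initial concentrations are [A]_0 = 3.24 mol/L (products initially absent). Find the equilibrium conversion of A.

X = 0.496

Let X = conversion of A; extent ξ = 3.24·X mol/L.
Concentrations: [A] = 3.24 − 3.24X; [D] = 3.24X.
Kc = [D] / ([A]).
This equals 0.983 at X = 0.496 (the root in 0 < X < 1).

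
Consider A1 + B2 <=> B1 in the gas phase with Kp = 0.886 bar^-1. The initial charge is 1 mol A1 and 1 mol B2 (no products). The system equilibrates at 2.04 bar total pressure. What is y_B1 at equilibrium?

y_B1 = 0.252

Let X = conversion of A1 (basis 1 mol A1); extent of reaction ξ = X.
Species balance: n_A1 = 1 − X; n_B2 = 1 − X; n_B1 = X.
Total moles n_T = 2 − X.
y_i = n_i/n_T, p_i = y_i·P. Kp = p_B1 / (p_A1 p_B2).
Equating to 0.886 bar^-1 and solving on 0 < X < 1: X = 0.403.
Then n_B1 = 0.403, n_T = 1.6, so y_B1 = 0.252.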